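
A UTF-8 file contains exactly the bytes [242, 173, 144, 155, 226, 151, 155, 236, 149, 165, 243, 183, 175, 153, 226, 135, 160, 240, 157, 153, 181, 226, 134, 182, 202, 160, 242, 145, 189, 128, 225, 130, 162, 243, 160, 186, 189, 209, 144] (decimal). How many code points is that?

Byte at offset 0: 0xF2 = 11110010 → 4-byte char (#1). Advance 4.
Byte at offset 4: 0xE2 = 11100010 → 3-byte char (#2). Advance 3.
Byte at offset 7: 0xEC = 11101100 → 3-byte char (#3). Advance 3.
Byte at offset 10: 0xF3 = 11110011 → 4-byte char (#4). Advance 4.
Byte at offset 14: 0xE2 = 11100010 → 3-byte char (#5). Advance 3.
Byte at offset 17: 0xF0 = 11110000 → 4-byte char (#6). Advance 4.
Byte at offset 21: 0xE2 = 11100010 → 3-byte char (#7). Advance 3.
Byte at offset 24: 0xCA = 11001010 → 2-byte char (#8). Advance 2.
Byte at offset 26: 0xF2 = 11110010 → 4-byte char (#9). Advance 4.
Byte at offset 30: 0xE1 = 11100001 → 3-byte char (#10). Advance 3.
Byte at offset 33: 0xF3 = 11110011 → 4-byte char (#11). Advance 4.
Byte at offset 37: 0xD1 = 11010001 → 2-byte char (#12). Advance 2.
Reached end at offset 39 after 12 code points.

12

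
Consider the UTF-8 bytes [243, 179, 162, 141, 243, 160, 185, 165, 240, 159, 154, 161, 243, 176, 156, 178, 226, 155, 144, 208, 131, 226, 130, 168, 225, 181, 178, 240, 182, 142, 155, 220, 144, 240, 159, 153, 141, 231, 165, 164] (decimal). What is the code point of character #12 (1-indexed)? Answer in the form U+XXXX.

U+7964

Offset 0: leading byte 0xF3 = 11110011 → 4-byte char #1 = F3 B3 A2 8D.
Offset 4: leading byte 0xF3 = 11110011 → 4-byte char #2 = F3 A0 B9 A5.
Offset 8: leading byte 0xF0 = 11110000 → 4-byte char #3 = F0 9F 9A A1.
Offset 12: leading byte 0xF3 = 11110011 → 4-byte char #4 = F3 B0 9C B2.
Offset 16: leading byte 0xE2 = 11100010 → 3-byte char #5 = E2 9B 90.
Offset 19: leading byte 0xD0 = 11010000 → 2-byte char #6 = D0 83.
Offset 21: leading byte 0xE2 = 11100010 → 3-byte char #7 = E2 82 A8.
Offset 24: leading byte 0xE1 = 11100001 → 3-byte char #8 = E1 B5 B2.
Offset 27: leading byte 0xF0 = 11110000 → 4-byte char #9 = F0 B6 8E 9B.
Offset 31: leading byte 0xDC = 11011100 → 2-byte char #10 = DC 90.
Offset 33: leading byte 0xF0 = 11110000 → 4-byte char #11 = F0 9F 99 8D.
Offset 37: leading byte 0xE7 = 11100111 → 3-byte char #12 = E7 A5 A4.
Leading byte 0xE7 = 11100111 matches 1110xxxx → 3-byte sequence.
Byte 1: 0xE7 = 11100111, payload 0111 (4 bits).
Byte 2: 0xA5 = 10100101 (10xxxxxx ✓), payload 100101.
Byte 3: 0xA4 = 10100100 (10xxxxxx ✓), payload 100100.
Concatenate: 0111100101100100 = 0x7964 (16 bits → U+7964).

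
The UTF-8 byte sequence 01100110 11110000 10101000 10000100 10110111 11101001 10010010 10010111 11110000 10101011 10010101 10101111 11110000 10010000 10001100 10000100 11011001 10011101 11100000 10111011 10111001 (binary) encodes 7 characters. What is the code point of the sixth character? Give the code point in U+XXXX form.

Offset 0: leading byte 0x66 = 01100110 → 1-byte char #1 = 66.
Offset 1: leading byte 0xF0 = 11110000 → 4-byte char #2 = F0 A8 84 B7.
Offset 5: leading byte 0xE9 = 11101001 → 3-byte char #3 = E9 92 97.
Offset 8: leading byte 0xF0 = 11110000 → 4-byte char #4 = F0 AB 95 AF.
Offset 12: leading byte 0xF0 = 11110000 → 4-byte char #5 = F0 90 8C 84.
Offset 16: leading byte 0xD9 = 11011001 → 2-byte char #6 = D9 9D.
Leading byte 0xD9 = 11011001 matches 110xxxxx → 2-byte sequence.
Byte 1: 0xD9 = 11011001, payload 11001 (5 bits).
Byte 2: 0x9D = 10011101 (10xxxxxx ✓), payload 011101.
Concatenate: 11001011101 = 0x65D (11 bits → U+065D).

U+065D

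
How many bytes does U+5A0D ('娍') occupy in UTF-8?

3

U+5A0D = 0x5A0D. UTF-8 uses 1 byte below 0x80, 2 below 0x800, 3 below 0x10000, 4 up to 0x10FFFF. 0x5A0D is in U+0800–U+FFFF → 3 bytes.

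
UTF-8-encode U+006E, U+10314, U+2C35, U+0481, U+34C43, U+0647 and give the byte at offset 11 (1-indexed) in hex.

1-indexed offset 11 is 0-indexed offset 10.
U+006E → 1-byte form 6E at offsets 0–0.
U+10314 → 4-byte form F0 90 8C 94 at offsets 1–4.
U+2C35 → 3-byte form E2 B0 B5 at offsets 5–7.
U+0481 → 2-byte form D2 81 at offsets 8–9.
U+34C43 → 4-byte form F0 B4 B1 83 at offsets 10–13.
Offset 10 falls in char 5's range; it's byte 1 of F0 B4 B1 83 = 0xF0.

0xF0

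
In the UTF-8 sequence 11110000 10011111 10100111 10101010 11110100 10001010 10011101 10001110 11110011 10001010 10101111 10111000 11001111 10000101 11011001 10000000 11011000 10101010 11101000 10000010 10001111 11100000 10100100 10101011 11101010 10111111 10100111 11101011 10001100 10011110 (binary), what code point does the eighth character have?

Offset 0: leading byte 0xF0 = 11110000 → 4-byte char #1 = F0 9F A7 AA.
Offset 4: leading byte 0xF4 = 11110100 → 4-byte char #2 = F4 8A 9D 8E.
Offset 8: leading byte 0xF3 = 11110011 → 4-byte char #3 = F3 8A AF B8.
Offset 12: leading byte 0xCF = 11001111 → 2-byte char #4 = CF 85.
Offset 14: leading byte 0xD9 = 11011001 → 2-byte char #5 = D9 80.
Offset 16: leading byte 0xD8 = 11011000 → 2-byte char #6 = D8 AA.
Offset 18: leading byte 0xE8 = 11101000 → 3-byte char #7 = E8 82 8F.
Offset 21: leading byte 0xE0 = 11100000 → 3-byte char #8 = E0 A4 AB.
Leading byte 0xE0 = 11100000 matches 1110xxxx → 3-byte sequence.
Byte 1: 0xE0 = 11100000, payload 0000 (4 bits).
Byte 2: 0xA4 = 10100100 (10xxxxxx ✓), payload 100100.
Byte 3: 0xAB = 10101011 (10xxxxxx ✓), payload 101011.
Concatenate: 0000100100101011 = 0x92B (16 bits → U+092B).

U+092B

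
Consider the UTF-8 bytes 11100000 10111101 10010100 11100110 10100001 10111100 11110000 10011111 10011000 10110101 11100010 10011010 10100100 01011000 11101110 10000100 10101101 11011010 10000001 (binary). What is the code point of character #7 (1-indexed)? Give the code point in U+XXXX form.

U+0681

Offset 0: leading byte 0xE0 = 11100000 → 3-byte char #1 = E0 BD 94.
Offset 3: leading byte 0xE6 = 11100110 → 3-byte char #2 = E6 A1 BC.
Offset 6: leading byte 0xF0 = 11110000 → 4-byte char #3 = F0 9F 98 B5.
Offset 10: leading byte 0xE2 = 11100010 → 3-byte char #4 = E2 9A A4.
Offset 13: leading byte 0x58 = 01011000 → 1-byte char #5 = 58.
Offset 14: leading byte 0xEE = 11101110 → 3-byte char #6 = EE 84 AD.
Offset 17: leading byte 0xDA = 11011010 → 2-byte char #7 = DA 81.
Leading byte 0xDA = 11011010 matches 110xxxxx → 2-byte sequence.
Byte 1: 0xDA = 11011010, payload 11010 (5 bits).
Byte 2: 0x81 = 10000001 (10xxxxxx ✓), payload 000001.
Concatenate: 11010000001 = 0x681 (11 bits → U+0681).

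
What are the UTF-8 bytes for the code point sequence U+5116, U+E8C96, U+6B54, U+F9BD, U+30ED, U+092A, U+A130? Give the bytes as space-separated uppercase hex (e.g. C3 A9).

U+5116: 3-byte form → E5 84 96.
U+E8C96: 4-byte form → F3 A8 B2 96.
U+6B54: 3-byte form → E6 AD 94.
U+F9BD: 3-byte form → EF A6 BD.
U+30ED: 3-byte form → E3 83 AD.
U+092A: 3-byte form → E0 A4 AA.
U+A130: 3-byte form → EA 84 B0.
Concatenated (22 bytes): E5 84 96 F3 A8 B2 96 E6 AD 94 EF A6 BD E3 83 AD E0 A4 AA EA 84 B0.

E5 84 96 F3 A8 B2 96 E6 AD 94 EF A6 BD E3 83 AD E0 A4 AA EA 84 B0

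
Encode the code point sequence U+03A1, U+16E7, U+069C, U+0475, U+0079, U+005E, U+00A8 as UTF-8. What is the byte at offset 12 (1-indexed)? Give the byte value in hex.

1-indexed offset 12 is 0-indexed offset 11.
U+03A1 → 2-byte form CE A1 at offsets 0–1.
U+16E7 → 3-byte form E1 9B A7 at offsets 2–4.
U+069C → 2-byte form DA 9C at offsets 5–6.
U+0475 → 2-byte form D1 B5 at offsets 7–8.
U+0079 → 1-byte form 79 at offsets 9–9.
U+005E → 1-byte form 5E at offsets 10–10.
U+00A8 → 2-byte form C2 A8 at offsets 11–12.
Offset 11 falls in char 7's range; it's byte 1 of C2 A8 = 0xC2.

0xC2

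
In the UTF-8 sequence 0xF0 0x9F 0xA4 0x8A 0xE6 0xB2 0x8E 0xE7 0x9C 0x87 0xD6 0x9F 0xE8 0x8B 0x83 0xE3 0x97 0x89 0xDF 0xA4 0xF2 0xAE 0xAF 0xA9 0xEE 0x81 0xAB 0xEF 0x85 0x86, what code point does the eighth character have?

U+AEBE9

Offset 0: leading byte 0xF0 = 11110000 → 4-byte char #1 = F0 9F A4 8A.
Offset 4: leading byte 0xE6 = 11100110 → 3-byte char #2 = E6 B2 8E.
Offset 7: leading byte 0xE7 = 11100111 → 3-byte char #3 = E7 9C 87.
Offset 10: leading byte 0xD6 = 11010110 → 2-byte char #4 = D6 9F.
Offset 12: leading byte 0xE8 = 11101000 → 3-byte char #5 = E8 8B 83.
Offset 15: leading byte 0xE3 = 11100011 → 3-byte char #6 = E3 97 89.
Offset 18: leading byte 0xDF = 11011111 → 2-byte char #7 = DF A4.
Offset 20: leading byte 0xF2 = 11110010 → 4-byte char #8 = F2 AE AF A9.
Leading byte 0xF2 = 11110010 matches 11110xxx → 4-byte sequence.
Byte 1: 0xF2 = 11110010, payload 010 (3 bits).
Byte 2: 0xAE = 10101110 (10xxxxxx ✓), payload 101110.
Byte 3: 0xAF = 10101111 (10xxxxxx ✓), payload 101111.
Byte 4: 0xA9 = 10101001 (10xxxxxx ✓), payload 101001.
Concatenate: 010101110101111101001 = 0xAEBE9 (21 bits → U+AEBE9).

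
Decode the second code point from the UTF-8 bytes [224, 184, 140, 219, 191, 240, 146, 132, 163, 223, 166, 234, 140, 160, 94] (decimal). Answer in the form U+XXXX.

Offset 0: leading byte 0xE0 = 11100000 → 3-byte char #1 = E0 B8 8C.
Offset 3: leading byte 0xDB = 11011011 → 2-byte char #2 = DB BF.
Leading byte 0xDB = 11011011 matches 110xxxxx → 2-byte sequence.
Byte 1: 0xDB = 11011011, payload 11011 (5 bits).
Byte 2: 0xBF = 10111111 (10xxxxxx ✓), payload 111111.
Concatenate: 11011111111 = 0x6FF (11 bits → U+06FF).

U+06FF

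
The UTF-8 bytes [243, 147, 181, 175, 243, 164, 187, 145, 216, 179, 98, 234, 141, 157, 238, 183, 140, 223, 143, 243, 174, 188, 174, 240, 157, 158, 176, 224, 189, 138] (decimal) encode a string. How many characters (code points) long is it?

Byte at offset 0: 0xF3 = 11110011 → 4-byte char (#1). Advance 4.
Byte at offset 4: 0xF3 = 11110011 → 4-byte char (#2). Advance 4.
Byte at offset 8: 0xD8 = 11011000 → 2-byte char (#3). Advance 2.
Byte at offset 10: 0x62 = 01100010 → 1-byte char (#4). Advance 1.
Byte at offset 11: 0xEA = 11101010 → 3-byte char (#5). Advance 3.
Byte at offset 14: 0xEE = 11101110 → 3-byte char (#6). Advance 3.
Byte at offset 17: 0xDF = 11011111 → 2-byte char (#7). Advance 2.
Byte at offset 19: 0xF3 = 11110011 → 4-byte char (#8). Advance 4.
Byte at offset 23: 0xF0 = 11110000 → 4-byte char (#9). Advance 4.
Byte at offset 27: 0xE0 = 11100000 → 3-byte char (#10). Advance 3.
Reached end at offset 30 after 10 code points.

10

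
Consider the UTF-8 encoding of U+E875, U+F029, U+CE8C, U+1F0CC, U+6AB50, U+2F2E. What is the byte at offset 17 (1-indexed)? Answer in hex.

1-indexed offset 17 is 0-indexed offset 16.
U+E875 → 3-byte form EE A1 B5 at offsets 0–2.
U+F029 → 3-byte form EF 80 A9 at offsets 3–5.
U+CE8C → 3-byte form EC BA 8C at offsets 6–8.
U+1F0CC → 4-byte form F0 9F 83 8C at offsets 9–12.
U+6AB50 → 4-byte form F1 AA AD 90 at offsets 13–16.
Offset 16 falls in char 5's range; it's byte 4 of F1 AA AD 90 = 0x90.

0x90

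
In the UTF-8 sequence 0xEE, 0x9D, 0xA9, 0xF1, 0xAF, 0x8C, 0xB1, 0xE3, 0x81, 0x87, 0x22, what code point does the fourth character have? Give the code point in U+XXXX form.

U+0022

Offset 0: leading byte 0xEE = 11101110 → 3-byte char #1 = EE 9D A9.
Offset 3: leading byte 0xF1 = 11110001 → 4-byte char #2 = F1 AF 8C B1.
Offset 7: leading byte 0xE3 = 11100011 → 3-byte char #3 = E3 81 87.
Offset 10: leading byte 0x22 = 00100010 → 1-byte char #4 = 22.
Leading byte 0x22 = 00100010 matches 0xxxxxxx → 1-byte sequence.
Byte 1: 0x22 = 00100010, payload 0100010 (7 bits).
Concatenate: 0100010 = 0x22 (7 bits → U+0022).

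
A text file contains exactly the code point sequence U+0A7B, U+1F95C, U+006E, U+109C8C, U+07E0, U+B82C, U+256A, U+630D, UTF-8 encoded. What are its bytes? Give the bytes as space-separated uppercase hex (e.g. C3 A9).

U+0A7B: 3-byte form → E0 A9 BB.
U+1F95C: 4-byte form → F0 9F A5 9C.
U+006E: 1-byte form → 6E.
U+109C8C: 4-byte form → F4 89 B2 8C.
U+07E0: 2-byte form → DF A0.
U+B82C: 3-byte form → EB A0 AC.
U+256A: 3-byte form → E2 95 AA.
U+630D: 3-byte form → E6 8C 8D.
Concatenated (23 bytes): E0 A9 BB F0 9F A5 9C 6E F4 89 B2 8C DF A0 EB A0 AC E2 95 AA E6 8C 8D.

E0 A9 BB F0 9F A5 9C 6E F4 89 B2 8C DF A0 EB A0 AC E2 95 AA E6 8C 8D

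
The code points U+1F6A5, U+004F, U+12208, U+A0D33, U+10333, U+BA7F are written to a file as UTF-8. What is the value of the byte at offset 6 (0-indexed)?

U+1F6A5 → 4-byte form F0 9F 9A A5 at offsets 0–3.
U+004F → 1-byte form 4F at offsets 4–4.
U+12208 → 4-byte form F0 92 88 88 at offsets 5–8.
Offset 6 falls in char 3's range; it's byte 2 of F0 92 88 88 = 0x92.

0x92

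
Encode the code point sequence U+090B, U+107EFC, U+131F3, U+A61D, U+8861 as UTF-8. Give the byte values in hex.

U+090B: 3-byte form → E0 A4 8B.
U+107EFC: 4-byte form → F4 87 BB BC.
U+131F3: 4-byte form → F0 93 87 B3.
U+A61D: 3-byte form → EA 98 9D.
U+8861: 3-byte form → E8 A1 A1.
Concatenated (17 bytes): E0 A4 8B F4 87 BB BC F0 93 87 B3 EA 98 9D E8 A1 A1.

E0 A4 8B F4 87 BB BC F0 93 87 B3 EA 98 9D E8 A1 A1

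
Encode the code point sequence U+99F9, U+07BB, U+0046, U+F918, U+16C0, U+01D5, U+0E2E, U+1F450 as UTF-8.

E9 A7 B9 DE BB 46 EF A4 98 E1 9B 80 C7 95 E0 B8 AE F0 9F 91 90

U+99F9: 3-byte form → E9 A7 B9.
U+07BB: 2-byte form → DE BB.
U+0046: 1-byte form → 46.
U+F918: 3-byte form → EF A4 98.
U+16C0: 3-byte form → E1 9B 80.
U+01D5: 2-byte form → C7 95.
U+0E2E: 3-byte form → E0 B8 AE.
U+1F450: 4-byte form → F0 9F 91 90.
Concatenated (21 bytes): E9 A7 B9 DE BB 46 EF A4 98 E1 9B 80 C7 95 E0 B8 AE F0 9F 91 90.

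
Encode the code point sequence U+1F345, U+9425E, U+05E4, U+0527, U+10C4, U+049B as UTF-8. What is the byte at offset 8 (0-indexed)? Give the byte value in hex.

U+1F345 → 4-byte form F0 9F 8D 85 at offsets 0–3.
U+9425E → 4-byte form F2 94 89 9E at offsets 4–7.
U+05E4 → 2-byte form D7 A4 at offsets 8–9.
Offset 8 falls in char 3's range; it's byte 1 of D7 A4 = 0xD7.

0xD7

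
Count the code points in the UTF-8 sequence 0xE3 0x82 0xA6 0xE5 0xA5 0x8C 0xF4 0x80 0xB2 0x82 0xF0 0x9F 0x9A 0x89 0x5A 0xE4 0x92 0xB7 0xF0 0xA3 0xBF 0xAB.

Byte at offset 0: 0xE3 = 11100011 → 3-byte char (#1). Advance 3.
Byte at offset 3: 0xE5 = 11100101 → 3-byte char (#2). Advance 3.
Byte at offset 6: 0xF4 = 11110100 → 4-byte char (#3). Advance 4.
Byte at offset 10: 0xF0 = 11110000 → 4-byte char (#4). Advance 4.
Byte at offset 14: 0x5A = 01011010 → 1-byte char (#5). Advance 1.
Byte at offset 15: 0xE4 = 11100100 → 3-byte char (#6). Advance 3.
Byte at offset 18: 0xF0 = 11110000 → 4-byte char (#7). Advance 4.
Reached end at offset 22 after 7 code points.

7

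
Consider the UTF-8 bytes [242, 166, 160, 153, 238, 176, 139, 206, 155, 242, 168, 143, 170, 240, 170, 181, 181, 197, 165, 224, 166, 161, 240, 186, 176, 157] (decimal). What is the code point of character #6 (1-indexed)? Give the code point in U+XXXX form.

U+0165

Offset 0: leading byte 0xF2 = 11110010 → 4-byte char #1 = F2 A6 A0 99.
Offset 4: leading byte 0xEE = 11101110 → 3-byte char #2 = EE B0 8B.
Offset 7: leading byte 0xCE = 11001110 → 2-byte char #3 = CE 9B.
Offset 9: leading byte 0xF2 = 11110010 → 4-byte char #4 = F2 A8 8F AA.
Offset 13: leading byte 0xF0 = 11110000 → 4-byte char #5 = F0 AA B5 B5.
Offset 17: leading byte 0xC5 = 11000101 → 2-byte char #6 = C5 A5.
Leading byte 0xC5 = 11000101 matches 110xxxxx → 2-byte sequence.
Byte 1: 0xC5 = 11000101, payload 00101 (5 bits).
Byte 2: 0xA5 = 10100101 (10xxxxxx ✓), payload 100101.
Concatenate: 00101100101 = 0x165 (11 bits → U+0165).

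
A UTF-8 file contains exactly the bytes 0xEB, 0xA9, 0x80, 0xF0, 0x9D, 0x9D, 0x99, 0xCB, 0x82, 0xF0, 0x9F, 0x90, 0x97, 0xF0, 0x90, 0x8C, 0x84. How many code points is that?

5

Byte at offset 0: 0xEB = 11101011 → 3-byte char (#1). Advance 3.
Byte at offset 3: 0xF0 = 11110000 → 4-byte char (#2). Advance 4.
Byte at offset 7: 0xCB = 11001011 → 2-byte char (#3). Advance 2.
Byte at offset 9: 0xF0 = 11110000 → 4-byte char (#4). Advance 4.
Byte at offset 13: 0xF0 = 11110000 → 4-byte char (#5). Advance 4.
Reached end at offset 17 after 5 code points.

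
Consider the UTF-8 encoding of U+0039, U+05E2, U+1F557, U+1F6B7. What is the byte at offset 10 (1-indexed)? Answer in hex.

0x9A

1-indexed offset 10 is 0-indexed offset 9.
U+0039 → 1-byte form 39 at offsets 0–0.
U+05E2 → 2-byte form D7 A2 at offsets 1–2.
U+1F557 → 4-byte form F0 9F 95 97 at offsets 3–6.
U+1F6B7 → 4-byte form F0 9F 9A B7 at offsets 7–10.
Offset 9 falls in char 4's range; it's byte 3 of F0 9F 9A B7 = 0x9A.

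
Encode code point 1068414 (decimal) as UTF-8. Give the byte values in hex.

U+104D7E = 0x104D7E = 1068414 decimal. In range U+10000–U+10FFFF → 4-byte form: 11110xxx 10xxxxxx 10xxxxxx 10xxxxxx.
Binary (21 bits): 100000100110101111110.
Split 3+6+6+6: 100 | 000100 | 110101 | 111110.
Byte 1: 11110100 = 0xF4.
Byte 2: 10000100 = 0x84.
Byte 3: 10110101 = 0xB5.
Byte 4: 10111110 = 0xBE.

F4 84 B5 BE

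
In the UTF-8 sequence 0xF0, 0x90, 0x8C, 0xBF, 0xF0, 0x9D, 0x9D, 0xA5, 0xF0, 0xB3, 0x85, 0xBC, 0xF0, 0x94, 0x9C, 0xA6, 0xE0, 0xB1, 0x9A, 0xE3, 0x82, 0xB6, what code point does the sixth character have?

U+30B6

Offset 0: leading byte 0xF0 = 11110000 → 4-byte char #1 = F0 90 8C BF.
Offset 4: leading byte 0xF0 = 11110000 → 4-byte char #2 = F0 9D 9D A5.
Offset 8: leading byte 0xF0 = 11110000 → 4-byte char #3 = F0 B3 85 BC.
Offset 12: leading byte 0xF0 = 11110000 → 4-byte char #4 = F0 94 9C A6.
Offset 16: leading byte 0xE0 = 11100000 → 3-byte char #5 = E0 B1 9A.
Offset 19: leading byte 0xE3 = 11100011 → 3-byte char #6 = E3 82 B6.
Leading byte 0xE3 = 11100011 matches 1110xxxx → 3-byte sequence.
Byte 1: 0xE3 = 11100011, payload 0011 (4 bits).
Byte 2: 0x82 = 10000010 (10xxxxxx ✓), payload 000010.
Byte 3: 0xB6 = 10110110 (10xxxxxx ✓), payload 110110.
Concatenate: 0011000010110110 = 0x30B6 (16 bits → U+30B6).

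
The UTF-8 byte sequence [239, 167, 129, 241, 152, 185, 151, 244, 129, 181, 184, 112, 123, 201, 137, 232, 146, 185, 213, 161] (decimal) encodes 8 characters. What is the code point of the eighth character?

Offset 0: leading byte 0xEF = 11101111 → 3-byte char #1 = EF A7 81.
Offset 3: leading byte 0xF1 = 11110001 → 4-byte char #2 = F1 98 B9 97.
Offset 7: leading byte 0xF4 = 11110100 → 4-byte char #3 = F4 81 B5 B8.
Offset 11: leading byte 0x70 = 01110000 → 1-byte char #4 = 70.
Offset 12: leading byte 0x7B = 01111011 → 1-byte char #5 = 7B.
Offset 13: leading byte 0xC9 = 11001001 → 2-byte char #6 = C9 89.
Offset 15: leading byte 0xE8 = 11101000 → 3-byte char #7 = E8 92 B9.
Offset 18: leading byte 0xD5 = 11010101 → 2-byte char #8 = D5 A1.
Leading byte 0xD5 = 11010101 matches 110xxxxx → 2-byte sequence.
Byte 1: 0xD5 = 11010101, payload 10101 (5 bits).
Byte 2: 0xA1 = 10100001 (10xxxxxx ✓), payload 100001.
Concatenate: 10101100001 = 0x561 (11 bits → U+0561).

U+0561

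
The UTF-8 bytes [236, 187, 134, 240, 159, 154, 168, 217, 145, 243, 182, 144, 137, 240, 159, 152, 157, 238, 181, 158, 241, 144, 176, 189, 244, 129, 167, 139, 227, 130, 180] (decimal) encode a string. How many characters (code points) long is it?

Byte at offset 0: 0xEC = 11101100 → 3-byte char (#1). Advance 3.
Byte at offset 3: 0xF0 = 11110000 → 4-byte char (#2). Advance 4.
Byte at offset 7: 0xD9 = 11011001 → 2-byte char (#3). Advance 2.
Byte at offset 9: 0xF3 = 11110011 → 4-byte char (#4). Advance 4.
Byte at offset 13: 0xF0 = 11110000 → 4-byte char (#5). Advance 4.
Byte at offset 17: 0xEE = 11101110 → 3-byte char (#6). Advance 3.
Byte at offset 20: 0xF1 = 11110001 → 4-byte char (#7). Advance 4.
Byte at offset 24: 0xF4 = 11110100 → 4-byte char (#8). Advance 4.
Byte at offset 28: 0xE3 = 11100011 → 3-byte char (#9). Advance 3.
Reached end at offset 31 after 9 code points.

9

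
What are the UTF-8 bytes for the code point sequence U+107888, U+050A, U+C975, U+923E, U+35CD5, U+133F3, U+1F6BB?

U+107888: 4-byte form → F4 87 A2 88.
U+050A: 2-byte form → D4 8A.
U+C975: 3-byte form → EC A5 B5.
U+923E: 3-byte form → E9 88 BE.
U+35CD5: 4-byte form → F0 B5 B3 95.
U+133F3: 4-byte form → F0 93 8F B3.
U+1F6BB: 4-byte form → F0 9F 9A BB.
Concatenated (24 bytes): F4 87 A2 88 D4 8A EC A5 B5 E9 88 BE F0 B5 B3 95 F0 93 8F B3 F0 9F 9A BB.

F4 87 A2 88 D4 8A EC A5 B5 E9 88 BE F0 B5 B3 95 F0 93 8F B3 F0 9F 9A BB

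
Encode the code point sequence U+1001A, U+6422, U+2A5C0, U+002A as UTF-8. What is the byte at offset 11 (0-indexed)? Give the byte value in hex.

0x2A

U+1001A → 4-byte form F0 90 80 9A at offsets 0–3.
U+6422 → 3-byte form E6 90 A2 at offsets 4–6.
U+2A5C0 → 4-byte form F0 AA 97 80 at offsets 7–10.
U+002A → 1-byte form 2A at offsets 11–11.
Offset 11 falls in char 4's range; it's byte 1 of 2A = 0x2A.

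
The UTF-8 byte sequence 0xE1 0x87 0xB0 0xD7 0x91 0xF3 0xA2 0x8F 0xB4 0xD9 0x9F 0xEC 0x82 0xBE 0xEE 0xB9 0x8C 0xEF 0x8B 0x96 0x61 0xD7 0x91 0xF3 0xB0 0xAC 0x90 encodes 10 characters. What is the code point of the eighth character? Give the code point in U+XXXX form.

Offset 0: leading byte 0xE1 = 11100001 → 3-byte char #1 = E1 87 B0.
Offset 3: leading byte 0xD7 = 11010111 → 2-byte char #2 = D7 91.
Offset 5: leading byte 0xF3 = 11110011 → 4-byte char #3 = F3 A2 8F B4.
Offset 9: leading byte 0xD9 = 11011001 → 2-byte char #4 = D9 9F.
Offset 11: leading byte 0xEC = 11101100 → 3-byte char #5 = EC 82 BE.
Offset 14: leading byte 0xEE = 11101110 → 3-byte char #6 = EE B9 8C.
Offset 17: leading byte 0xEF = 11101111 → 3-byte char #7 = EF 8B 96.
Offset 20: leading byte 0x61 = 01100001 → 1-byte char #8 = 61.
Leading byte 0x61 = 01100001 matches 0xxxxxxx → 1-byte sequence.
Byte 1: 0x61 = 01100001, payload 1100001 (7 bits).
Concatenate: 1100001 = 0x61 (7 bits → U+0061).

U+0061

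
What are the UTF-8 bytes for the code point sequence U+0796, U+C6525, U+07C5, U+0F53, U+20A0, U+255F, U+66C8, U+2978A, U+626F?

U+0796: 2-byte form → DE 96.
U+C6525: 4-byte form → F3 86 94 A5.
U+07C5: 2-byte form → DF 85.
U+0F53: 3-byte form → E0 BD 93.
U+20A0: 3-byte form → E2 82 A0.
U+255F: 3-byte form → E2 95 9F.
U+66C8: 3-byte form → E6 9B 88.
U+2978A: 4-byte form → F0 A9 9E 8A.
U+626F: 3-byte form → E6 89 AF.
Concatenated (27 bytes): DE 96 F3 86 94 A5 DF 85 E0 BD 93 E2 82 A0 E2 95 9F E6 9B 88 F0 A9 9E 8A E6 89 AF.

DE 96 F3 86 94 A5 DF 85 E0 BD 93 E2 82 A0 E2 95 9F E6 9B 88 F0 A9 9E 8A E6 89 AF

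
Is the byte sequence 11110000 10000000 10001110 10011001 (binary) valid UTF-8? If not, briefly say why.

Leading byte 0xF0 = 11110000 → 4-byte form.
Continuation bytes all match 10xxxxxx. Payload decodes to 0x399.
But 0x399 < 0x10000, the minimum for a 4-byte sequence — this is an overlong encoding.

invalid (overlong encoding)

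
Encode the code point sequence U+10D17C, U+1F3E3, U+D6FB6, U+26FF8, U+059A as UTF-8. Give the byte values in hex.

F4 8D 85 BC F0 9F 8F A3 F3 96 BE B6 F0 A6 BF B8 D6 9A

U+10D17C: 4-byte form → F4 8D 85 BC.
U+1F3E3: 4-byte form → F0 9F 8F A3.
U+D6FB6: 4-byte form → F3 96 BE B6.
U+26FF8: 4-byte form → F0 A6 BF B8.
U+059A: 2-byte form → D6 9A.
Concatenated (18 bytes): F4 8D 85 BC F0 9F 8F A3 F3 96 BE B6 F0 A6 BF B8 D6 9A.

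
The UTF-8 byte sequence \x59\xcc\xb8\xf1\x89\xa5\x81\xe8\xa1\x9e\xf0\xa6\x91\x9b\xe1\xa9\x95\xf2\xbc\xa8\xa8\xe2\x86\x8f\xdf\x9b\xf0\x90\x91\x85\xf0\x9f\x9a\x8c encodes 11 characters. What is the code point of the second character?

U+0338

Offset 0: leading byte 0x59 = 01011001 → 1-byte char #1 = 59.
Offset 1: leading byte 0xCC = 11001100 → 2-byte char #2 = CC B8.
Leading byte 0xCC = 11001100 matches 110xxxxx → 2-byte sequence.
Byte 1: 0xCC = 11001100, payload 01100 (5 bits).
Byte 2: 0xB8 = 10111000 (10xxxxxx ✓), payload 111000.
Concatenate: 01100111000 = 0x338 (11 bits → U+0338).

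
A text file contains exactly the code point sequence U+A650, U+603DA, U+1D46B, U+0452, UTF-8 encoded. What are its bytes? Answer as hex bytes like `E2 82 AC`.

EA 99 90 F1 A0 8F 9A F0 9D 91 AB D1 92

U+A650: 3-byte form → EA 99 90.
U+603DA: 4-byte form → F1 A0 8F 9A.
U+1D46B: 4-byte form → F0 9D 91 AB.
U+0452: 2-byte form → D1 92.
Concatenated (13 bytes): EA 99 90 F1 A0 8F 9A F0 9D 91 AB D1 92.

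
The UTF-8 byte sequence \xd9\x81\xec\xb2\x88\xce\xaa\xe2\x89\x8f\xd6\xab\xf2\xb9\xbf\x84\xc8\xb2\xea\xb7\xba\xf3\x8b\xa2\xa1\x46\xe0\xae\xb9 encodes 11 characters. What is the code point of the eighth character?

U+ADFA

Offset 0: leading byte 0xD9 = 11011001 → 2-byte char #1 = D9 81.
Offset 2: leading byte 0xEC = 11101100 → 3-byte char #2 = EC B2 88.
Offset 5: leading byte 0xCE = 11001110 → 2-byte char #3 = CE AA.
Offset 7: leading byte 0xE2 = 11100010 → 3-byte char #4 = E2 89 8F.
Offset 10: leading byte 0xD6 = 11010110 → 2-byte char #5 = D6 AB.
Offset 12: leading byte 0xF2 = 11110010 → 4-byte char #6 = F2 B9 BF 84.
Offset 16: leading byte 0xC8 = 11001000 → 2-byte char #7 = C8 B2.
Offset 18: leading byte 0xEA = 11101010 → 3-byte char #8 = EA B7 BA.
Leading byte 0xEA = 11101010 matches 1110xxxx → 3-byte sequence.
Byte 1: 0xEA = 11101010, payload 1010 (4 bits).
Byte 2: 0xB7 = 10110111 (10xxxxxx ✓), payload 110111.
Byte 3: 0xBA = 10111010 (10xxxxxx ✓), payload 111010.
Concatenate: 1010110111111010 = 0xADFA (16 bits → U+ADFA).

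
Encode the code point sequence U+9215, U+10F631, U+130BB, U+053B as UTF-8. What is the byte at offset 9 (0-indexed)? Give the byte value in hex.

0x82

U+9215 → 3-byte form E9 88 95 at offsets 0–2.
U+10F631 → 4-byte form F4 8F 98 B1 at offsets 3–6.
U+130BB → 4-byte form F0 93 82 BB at offsets 7–10.
Offset 9 falls in char 3's range; it's byte 3 of F0 93 82 BB = 0x82.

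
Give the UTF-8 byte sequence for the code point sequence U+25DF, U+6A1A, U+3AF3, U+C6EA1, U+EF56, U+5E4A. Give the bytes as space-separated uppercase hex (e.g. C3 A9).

U+25DF: 3-byte form → E2 97 9F.
U+6A1A: 3-byte form → E6 A8 9A.
U+3AF3: 3-byte form → E3 AB B3.
U+C6EA1: 4-byte form → F3 86 BA A1.
U+EF56: 3-byte form → EE BD 96.
U+5E4A: 3-byte form → E5 B9 8A.
Concatenated (19 bytes): E2 97 9F E6 A8 9A E3 AB B3 F3 86 BA A1 EE BD 96 E5 B9 8A.

E2 97 9F E6 A8 9A E3 AB B3 F3 86 BA A1 EE BD 96 E5 B9 8A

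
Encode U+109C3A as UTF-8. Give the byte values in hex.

U+109C3A = 0x109C3A = 1088570 decimal. In range U+10000–U+10FFFF → 4-byte form: 11110xxx 10xxxxxx 10xxxxxx 10xxxxxx.
Binary (21 bits): 100001001110000111010.
Split 3+6+6+6: 100 | 001001 | 110000 | 111010.
Byte 1: 11110100 = 0xF4.
Byte 2: 10001001 = 0x89.
Byte 3: 10110000 = 0xB0.
Byte 4: 10111010 = 0xBA.

F4 89 B0 BA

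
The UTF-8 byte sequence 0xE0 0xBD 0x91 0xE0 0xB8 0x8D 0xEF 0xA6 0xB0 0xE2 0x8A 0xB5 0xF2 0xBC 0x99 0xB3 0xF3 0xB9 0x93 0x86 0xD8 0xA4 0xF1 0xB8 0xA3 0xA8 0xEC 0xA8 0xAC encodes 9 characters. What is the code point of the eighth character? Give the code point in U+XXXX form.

Offset 0: leading byte 0xE0 = 11100000 → 3-byte char #1 = E0 BD 91.
Offset 3: leading byte 0xE0 = 11100000 → 3-byte char #2 = E0 B8 8D.
Offset 6: leading byte 0xEF = 11101111 → 3-byte char #3 = EF A6 B0.
Offset 9: leading byte 0xE2 = 11100010 → 3-byte char #4 = E2 8A B5.
Offset 12: leading byte 0xF2 = 11110010 → 4-byte char #5 = F2 BC 99 B3.
Offset 16: leading byte 0xF3 = 11110011 → 4-byte char #6 = F3 B9 93 86.
Offset 20: leading byte 0xD8 = 11011000 → 2-byte char #7 = D8 A4.
Offset 22: leading byte 0xF1 = 11110001 → 4-byte char #8 = F1 B8 A3 A8.
Leading byte 0xF1 = 11110001 matches 11110xxx → 4-byte sequence.
Byte 1: 0xF1 = 11110001, payload 001 (3 bits).
Byte 2: 0xB8 = 10111000 (10xxxxxx ✓), payload 111000.
Byte 3: 0xA3 = 10100011 (10xxxxxx ✓), payload 100011.
Byte 4: 0xA8 = 10101000 (10xxxxxx ✓), payload 101000.
Concatenate: 001111000100011101000 = 0x788E8 (21 bits → U+788E8).

U+788E8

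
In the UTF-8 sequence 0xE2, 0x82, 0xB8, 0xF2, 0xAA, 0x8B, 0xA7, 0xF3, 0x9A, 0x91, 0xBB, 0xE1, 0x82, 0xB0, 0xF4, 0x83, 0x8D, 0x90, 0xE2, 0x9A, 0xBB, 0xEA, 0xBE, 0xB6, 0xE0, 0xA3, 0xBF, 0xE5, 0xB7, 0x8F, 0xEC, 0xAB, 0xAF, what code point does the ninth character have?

Offset 0: leading byte 0xE2 = 11100010 → 3-byte char #1 = E2 82 B8.
Offset 3: leading byte 0xF2 = 11110010 → 4-byte char #2 = F2 AA 8B A7.
Offset 7: leading byte 0xF3 = 11110011 → 4-byte char #3 = F3 9A 91 BB.
Offset 11: leading byte 0xE1 = 11100001 → 3-byte char #4 = E1 82 B0.
Offset 14: leading byte 0xF4 = 11110100 → 4-byte char #5 = F4 83 8D 90.
Offset 18: leading byte 0xE2 = 11100010 → 3-byte char #6 = E2 9A BB.
Offset 21: leading byte 0xEA = 11101010 → 3-byte char #7 = EA BE B6.
Offset 24: leading byte 0xE0 = 11100000 → 3-byte char #8 = E0 A3 BF.
Offset 27: leading byte 0xE5 = 11100101 → 3-byte char #9 = E5 B7 8F.
Leading byte 0xE5 = 11100101 matches 1110xxxx → 3-byte sequence.
Byte 1: 0xE5 = 11100101, payload 0101 (4 bits).
Byte 2: 0xB7 = 10110111 (10xxxxxx ✓), payload 110111.
Byte 3: 0x8F = 10001111 (10xxxxxx ✓), payload 001111.
Concatenate: 0101110111001111 = 0x5DCF (16 bits → U+5DCF).

U+5DCF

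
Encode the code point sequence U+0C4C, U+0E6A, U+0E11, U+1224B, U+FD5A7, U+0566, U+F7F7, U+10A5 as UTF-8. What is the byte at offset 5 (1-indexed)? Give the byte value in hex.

0xB9

1-indexed offset 5 is 0-indexed offset 4.
U+0C4C → 3-byte form E0 B1 8C at offsets 0–2.
U+0E6A → 3-byte form E0 B9 AA at offsets 3–5.
Offset 4 falls in char 2's range; it's byte 2 of E0 B9 AA = 0xB9.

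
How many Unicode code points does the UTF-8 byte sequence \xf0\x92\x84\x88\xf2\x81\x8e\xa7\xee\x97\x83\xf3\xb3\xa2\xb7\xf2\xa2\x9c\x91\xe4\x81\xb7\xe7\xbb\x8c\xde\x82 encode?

Byte at offset 0: 0xF0 = 11110000 → 4-byte char (#1). Advance 4.
Byte at offset 4: 0xF2 = 11110010 → 4-byte char (#2). Advance 4.
Byte at offset 8: 0xEE = 11101110 → 3-byte char (#3). Advance 3.
Byte at offset 11: 0xF3 = 11110011 → 4-byte char (#4). Advance 4.
Byte at offset 15: 0xF2 = 11110010 → 4-byte char (#5). Advance 4.
Byte at offset 19: 0xE4 = 11100100 → 3-byte char (#6). Advance 3.
Byte at offset 22: 0xE7 = 11100111 → 3-byte char (#7). Advance 3.
Byte at offset 25: 0xDE = 11011110 → 2-byte char (#8). Advance 2.
Reached end at offset 27 after 8 code points.

8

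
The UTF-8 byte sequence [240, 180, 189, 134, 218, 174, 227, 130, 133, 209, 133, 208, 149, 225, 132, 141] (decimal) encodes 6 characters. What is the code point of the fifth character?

U+0415

Offset 0: leading byte 0xF0 = 11110000 → 4-byte char #1 = F0 B4 BD 86.
Offset 4: leading byte 0xDA = 11011010 → 2-byte char #2 = DA AE.
Offset 6: leading byte 0xE3 = 11100011 → 3-byte char #3 = E3 82 85.
Offset 9: leading byte 0xD1 = 11010001 → 2-byte char #4 = D1 85.
Offset 11: leading byte 0xD0 = 11010000 → 2-byte char #5 = D0 95.
Leading byte 0xD0 = 11010000 matches 110xxxxx → 2-byte sequence.
Byte 1: 0xD0 = 11010000, payload 10000 (5 bits).
Byte 2: 0x95 = 10010101 (10xxxxxx ✓), payload 010101.
Concatenate: 10000010101 = 0x415 (11 bits → U+0415).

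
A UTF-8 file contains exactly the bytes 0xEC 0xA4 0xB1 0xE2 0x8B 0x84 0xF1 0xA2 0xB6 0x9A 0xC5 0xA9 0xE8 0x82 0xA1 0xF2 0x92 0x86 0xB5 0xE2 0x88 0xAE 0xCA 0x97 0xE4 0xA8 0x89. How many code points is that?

Byte at offset 0: 0xEC = 11101100 → 3-byte char (#1). Advance 3.
Byte at offset 3: 0xE2 = 11100010 → 3-byte char (#2). Advance 3.
Byte at offset 6: 0xF1 = 11110001 → 4-byte char (#3). Advance 4.
Byte at offset 10: 0xC5 = 11000101 → 2-byte char (#4). Advance 2.
Byte at offset 12: 0xE8 = 11101000 → 3-byte char (#5). Advance 3.
Byte at offset 15: 0xF2 = 11110010 → 4-byte char (#6). Advance 4.
Byte at offset 19: 0xE2 = 11100010 → 3-byte char (#7). Advance 3.
Byte at offset 22: 0xCA = 11001010 → 2-byte char (#8). Advance 2.
Byte at offset 24: 0xE4 = 11100100 → 3-byte char (#9). Advance 3.
Reached end at offset 27 after 9 code points.

9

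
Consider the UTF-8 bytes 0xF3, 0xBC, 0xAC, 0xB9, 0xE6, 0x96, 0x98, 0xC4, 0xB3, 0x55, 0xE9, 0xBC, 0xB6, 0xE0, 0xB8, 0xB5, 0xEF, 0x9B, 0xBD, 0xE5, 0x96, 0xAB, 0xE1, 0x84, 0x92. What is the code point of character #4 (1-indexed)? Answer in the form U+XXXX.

U+0055

Offset 0: leading byte 0xF3 = 11110011 → 4-byte char #1 = F3 BC AC B9.
Offset 4: leading byte 0xE6 = 11100110 → 3-byte char #2 = E6 96 98.
Offset 7: leading byte 0xC4 = 11000100 → 2-byte char #3 = C4 B3.
Offset 9: leading byte 0x55 = 01010101 → 1-byte char #4 = 55.
Leading byte 0x55 = 01010101 matches 0xxxxxxx → 1-byte sequence.
Byte 1: 0x55 = 01010101, payload 1010101 (7 bits).
Concatenate: 1010101 = 0x55 (7 bits → U+0055).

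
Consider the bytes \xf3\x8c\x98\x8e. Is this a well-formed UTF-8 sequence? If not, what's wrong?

valid

Leading byte 0xF3 = 11110011 → 4-byte form.
Continuation bytes 0x8C=10001100, 0x98=10011000, 0x8E=10001110 all match 10xxxxxx.
Decoded value 0xCC60E is ≥ 0x10000 (shortest form) and not a surrogate.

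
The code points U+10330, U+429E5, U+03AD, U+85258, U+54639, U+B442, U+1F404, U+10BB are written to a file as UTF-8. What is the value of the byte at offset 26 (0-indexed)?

0x82

U+10330 → 4-byte form F0 90 8C B0 at offsets 0–3.
U+429E5 → 4-byte form F1 82 A7 A5 at offsets 4–7.
U+03AD → 2-byte form CE AD at offsets 8–9.
U+85258 → 4-byte form F2 85 89 98 at offsets 10–13.
U+54639 → 4-byte form F1 94 98 B9 at offsets 14–17.
U+B442 → 3-byte form EB 91 82 at offsets 18–20.
U+1F404 → 4-byte form F0 9F 90 84 at offsets 21–24.
U+10BB → 3-byte form E1 82 BB at offsets 25–27.
Offset 26 falls in char 8's range; it's byte 2 of E1 82 BB = 0x82.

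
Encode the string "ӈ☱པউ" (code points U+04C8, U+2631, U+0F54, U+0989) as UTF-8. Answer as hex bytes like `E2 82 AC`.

U+04C8: 2-byte form → D3 88.
U+2631: 3-byte form → E2 98 B1.
U+0F54: 3-byte form → E0 BD 94.
U+0989: 3-byte form → E0 A6 89.
Concatenated (11 bytes): D3 88 E2 98 B1 E0 BD 94 E0 A6 89.

D3 88 E2 98 B1 E0 BD 94 E0 A6 89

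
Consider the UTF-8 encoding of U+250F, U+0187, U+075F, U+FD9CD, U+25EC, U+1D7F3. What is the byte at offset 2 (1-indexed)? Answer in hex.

1-indexed offset 2 is 0-indexed offset 1.
U+250F → 3-byte form E2 94 8F at offsets 0–2.
Offset 1 falls in char 1's range; it's byte 2 of E2 94 8F = 0x94.

0x94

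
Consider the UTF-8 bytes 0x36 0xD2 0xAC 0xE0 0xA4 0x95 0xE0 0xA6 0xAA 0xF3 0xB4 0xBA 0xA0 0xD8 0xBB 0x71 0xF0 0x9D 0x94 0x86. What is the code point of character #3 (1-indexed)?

Offset 0: leading byte 0x36 = 00110110 → 1-byte char #1 = 36.
Offset 1: leading byte 0xD2 = 11010010 → 2-byte char #2 = D2 AC.
Offset 3: leading byte 0xE0 = 11100000 → 3-byte char #3 = E0 A4 95.
Leading byte 0xE0 = 11100000 matches 1110xxxx → 3-byte sequence.
Byte 1: 0xE0 = 11100000, payload 0000 (4 bits).
Byte 2: 0xA4 = 10100100 (10xxxxxx ✓), payload 100100.
Byte 3: 0x95 = 10010101 (10xxxxxx ✓), payload 010101.
Concatenate: 0000100100010101 = 0x915 (16 bits → U+0915).

U+0915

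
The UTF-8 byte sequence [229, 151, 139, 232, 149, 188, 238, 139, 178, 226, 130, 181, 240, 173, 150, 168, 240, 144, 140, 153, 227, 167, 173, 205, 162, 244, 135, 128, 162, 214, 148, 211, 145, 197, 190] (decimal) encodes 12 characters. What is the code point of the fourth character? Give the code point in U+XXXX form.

U+20B5

Offset 0: leading byte 0xE5 = 11100101 → 3-byte char #1 = E5 97 8B.
Offset 3: leading byte 0xE8 = 11101000 → 3-byte char #2 = E8 95 BC.
Offset 6: leading byte 0xEE = 11101110 → 3-byte char #3 = EE 8B B2.
Offset 9: leading byte 0xE2 = 11100010 → 3-byte char #4 = E2 82 B5.
Leading byte 0xE2 = 11100010 matches 1110xxxx → 3-byte sequence.
Byte 1: 0xE2 = 11100010, payload 0010 (4 bits).
Byte 2: 0x82 = 10000010 (10xxxxxx ✓), payload 000010.
Byte 3: 0xB5 = 10110101 (10xxxxxx ✓), payload 110101.
Concatenate: 0010000010110101 = 0x20B5 (16 bits → U+20B5).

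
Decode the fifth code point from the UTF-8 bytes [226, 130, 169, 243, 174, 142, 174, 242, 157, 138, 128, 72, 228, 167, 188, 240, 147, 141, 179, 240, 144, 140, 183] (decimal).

U+49FC

Offset 0: leading byte 0xE2 = 11100010 → 3-byte char #1 = E2 82 A9.
Offset 3: leading byte 0xF3 = 11110011 → 4-byte char #2 = F3 AE 8E AE.
Offset 7: leading byte 0xF2 = 11110010 → 4-byte char #3 = F2 9D 8A 80.
Offset 11: leading byte 0x48 = 01001000 → 1-byte char #4 = 48.
Offset 12: leading byte 0xE4 = 11100100 → 3-byte char #5 = E4 A7 BC.
Leading byte 0xE4 = 11100100 matches 1110xxxx → 3-byte sequence.
Byte 1: 0xE4 = 11100100, payload 0100 (4 bits).
Byte 2: 0xA7 = 10100111 (10xxxxxx ✓), payload 100111.
Byte 3: 0xBC = 10111100 (10xxxxxx ✓), payload 111100.
Concatenate: 0100100111111100 = 0x49FC (16 bits → U+49FC).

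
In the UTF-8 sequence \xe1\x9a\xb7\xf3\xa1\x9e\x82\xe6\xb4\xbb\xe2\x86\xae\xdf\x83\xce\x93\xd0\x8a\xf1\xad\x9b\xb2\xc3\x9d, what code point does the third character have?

U+6D3B

Offset 0: leading byte 0xE1 = 11100001 → 3-byte char #1 = E1 9A B7.
Offset 3: leading byte 0xF3 = 11110011 → 4-byte char #2 = F3 A1 9E 82.
Offset 7: leading byte 0xE6 = 11100110 → 3-byte char #3 = E6 B4 BB.
Leading byte 0xE6 = 11100110 matches 1110xxxx → 3-byte sequence.
Byte 1: 0xE6 = 11100110, payload 0110 (4 bits).
Byte 2: 0xB4 = 10110100 (10xxxxxx ✓), payload 110100.
Byte 3: 0xBB = 10111011 (10xxxxxx ✓), payload 111011.
Concatenate: 0110110100111011 = 0x6D3B (16 bits → U+6D3B).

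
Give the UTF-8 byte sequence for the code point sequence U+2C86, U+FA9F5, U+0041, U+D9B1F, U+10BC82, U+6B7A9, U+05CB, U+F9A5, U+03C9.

U+2C86: 3-byte form → E2 B2 86.
U+FA9F5: 4-byte form → F3 BA A7 B5.
U+0041: 1-byte form → 41.
U+D9B1F: 4-byte form → F3 99 AC 9F.
U+10BC82: 4-byte form → F4 8B B2 82.
U+6B7A9: 4-byte form → F1 AB 9E A9.
U+05CB: 2-byte form → D7 8B.
U+F9A5: 3-byte form → EF A6 A5.
U+03C9: 2-byte form → CF 89.
Concatenated (27 bytes): E2 B2 86 F3 BA A7 B5 41 F3 99 AC 9F F4 8B B2 82 F1 AB 9E A9 D7 8B EF A6 A5 CF 89.

E2 B2 86 F3 BA A7 B5 41 F3 99 AC 9F F4 8B B2 82 F1 AB 9E A9 D7 8B EF A6 A5 CF 89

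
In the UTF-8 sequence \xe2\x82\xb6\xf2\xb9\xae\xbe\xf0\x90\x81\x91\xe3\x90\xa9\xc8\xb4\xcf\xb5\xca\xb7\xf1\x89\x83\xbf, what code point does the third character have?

Offset 0: leading byte 0xE2 = 11100010 → 3-byte char #1 = E2 82 B6.
Offset 3: leading byte 0xF2 = 11110010 → 4-byte char #2 = F2 B9 AE BE.
Offset 7: leading byte 0xF0 = 11110000 → 4-byte char #3 = F0 90 81 91.
Leading byte 0xF0 = 11110000 matches 11110xxx → 4-byte sequence.
Byte 1: 0xF0 = 11110000, payload 000 (3 bits).
Byte 2: 0x90 = 10010000 (10xxxxxx ✓), payload 010000.
Byte 3: 0x81 = 10000001 (10xxxxxx ✓), payload 000001.
Byte 4: 0x91 = 10010001 (10xxxxxx ✓), payload 010001.
Concatenate: 000010000000001010001 = 0x10051 (21 bits → U+10051).

U+10051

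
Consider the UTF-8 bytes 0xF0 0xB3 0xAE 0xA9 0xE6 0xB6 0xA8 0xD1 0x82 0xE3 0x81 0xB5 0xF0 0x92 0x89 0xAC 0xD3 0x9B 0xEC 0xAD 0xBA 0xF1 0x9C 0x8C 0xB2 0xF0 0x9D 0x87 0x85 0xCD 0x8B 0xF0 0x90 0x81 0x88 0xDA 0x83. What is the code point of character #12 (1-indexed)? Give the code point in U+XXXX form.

U+0683

Offset 0: leading byte 0xF0 = 11110000 → 4-byte char #1 = F0 B3 AE A9.
Offset 4: leading byte 0xE6 = 11100110 → 3-byte char #2 = E6 B6 A8.
Offset 7: leading byte 0xD1 = 11010001 → 2-byte char #3 = D1 82.
Offset 9: leading byte 0xE3 = 11100011 → 3-byte char #4 = E3 81 B5.
Offset 12: leading byte 0xF0 = 11110000 → 4-byte char #5 = F0 92 89 AC.
Offset 16: leading byte 0xD3 = 11010011 → 2-byte char #6 = D3 9B.
Offset 18: leading byte 0xEC = 11101100 → 3-byte char #7 = EC AD BA.
Offset 21: leading byte 0xF1 = 11110001 → 4-byte char #8 = F1 9C 8C B2.
Offset 25: leading byte 0xF0 = 11110000 → 4-byte char #9 = F0 9D 87 85.
Offset 29: leading byte 0xCD = 11001101 → 2-byte char #10 = CD 8B.
Offset 31: leading byte 0xF0 = 11110000 → 4-byte char #11 = F0 90 81 88.
Offset 35: leading byte 0xDA = 11011010 → 2-byte char #12 = DA 83.
Leading byte 0xDA = 11011010 matches 110xxxxx → 2-byte sequence.
Byte 1: 0xDA = 11011010, payload 11010 (5 bits).
Byte 2: 0x83 = 10000011 (10xxxxxx ✓), payload 000011.
Concatenate: 11010000011 = 0x683 (11 bits → U+0683).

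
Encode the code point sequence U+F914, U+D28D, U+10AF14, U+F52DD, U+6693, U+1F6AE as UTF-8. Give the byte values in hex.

U+F914: 3-byte form → EF A4 94.
U+D28D: 3-byte form → ED 8A 8D.
U+10AF14: 4-byte form → F4 8A BC 94.
U+F52DD: 4-byte form → F3 B5 8B 9D.
U+6693: 3-byte form → E6 9A 93.
U+1F6AE: 4-byte form → F0 9F 9A AE.
Concatenated (21 bytes): EF A4 94 ED 8A 8D F4 8A BC 94 F3 B5 8B 9D E6 9A 93 F0 9F 9A AE.

EF A4 94 ED 8A 8D F4 8A BC 94 F3 B5 8B 9D E6 9A 93 F0 9F 9A AE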